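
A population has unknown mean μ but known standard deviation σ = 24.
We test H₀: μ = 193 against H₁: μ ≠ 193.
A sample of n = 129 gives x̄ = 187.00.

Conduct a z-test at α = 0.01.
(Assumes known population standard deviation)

Answer: z = -2.8394, reject H₀

Derivation:
Standard error: SE = σ/√n = 24/√129 = 2.1131
z-statistic: z = (x̄ - μ₀)/SE = (187.00 - 193)/2.1131 = -2.8394
Critical value: ±2.576
p-value = 0.0045
Decision: reject H₀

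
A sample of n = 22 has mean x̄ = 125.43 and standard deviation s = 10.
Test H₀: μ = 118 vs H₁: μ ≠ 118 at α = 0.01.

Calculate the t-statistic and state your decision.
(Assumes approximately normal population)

df = n - 1 = 21
SE = s/√n = 10/√22 = 2.1320
t = (x̄ - μ₀)/SE = (125.43 - 118)/2.1320 = 3.4850
Critical value: t_{0.005,21} = ±2.831
p-value ≈ 0.0022
Decision: reject H₀

Answer: t = 3.4850, reject H₀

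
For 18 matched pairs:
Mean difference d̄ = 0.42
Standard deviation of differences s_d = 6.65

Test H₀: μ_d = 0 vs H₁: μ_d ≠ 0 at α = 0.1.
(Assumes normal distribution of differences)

Answer: t = 0.2680, fail to reject H₀

Derivation:
df = n - 1 = 17
SE = s_d/√n = 6.65/√18 = 1.5674
t = d̄/SE = 0.42/1.5674 = 0.2680
Critical value: t_{0.05,17} = ±1.740
p-value ≈ 0.7919
Decision: fail to reject H₀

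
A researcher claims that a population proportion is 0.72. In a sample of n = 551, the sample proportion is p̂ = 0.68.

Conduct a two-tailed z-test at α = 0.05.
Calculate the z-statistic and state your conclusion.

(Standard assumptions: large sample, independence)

H₀: p = 0.72, H₁: p ≠ 0.72
Standard error: SE = √(p₀(1-p₀)/n) = √(0.72×0.28/551) = 0.019128
z-statistic: z = (p̂ - p₀)/SE = (0.68 - 0.72)/0.019128 = -2.0912
Critical value: z_0.025 = ±1.960
p-value = 0.0365
Decision: reject H₀ at α = 0.05

Answer: z = -2.0912, reject H₀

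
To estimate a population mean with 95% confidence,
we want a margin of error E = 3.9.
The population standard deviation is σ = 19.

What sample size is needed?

z_0.025 = 1.960
n = (z×σ/E)² = (1.960×19/3.9)²
n = 91.1780
Round up: n = 92

Answer: n = 92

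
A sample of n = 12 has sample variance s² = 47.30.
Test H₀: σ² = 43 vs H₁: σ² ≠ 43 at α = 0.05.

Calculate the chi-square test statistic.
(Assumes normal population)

df = n - 1 = 11
χ² = (n-1)s²/σ₀² = 11×47.30/43 = 12.1000
Critical values: χ²_{0.975,11} = 3.816, χ²_{0.025,11} = 21.920
Rejection region: χ² < 3.816 or χ² > 21.920
Decision: fail to reject H₀

Answer: χ² = 12.1000, fail to reject H₀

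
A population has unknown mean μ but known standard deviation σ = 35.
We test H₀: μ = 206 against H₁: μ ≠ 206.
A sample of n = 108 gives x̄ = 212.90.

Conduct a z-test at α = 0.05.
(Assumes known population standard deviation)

Standard error: SE = σ/√n = 35/√108 = 3.3679
z-statistic: z = (x̄ - μ₀)/SE = (212.90 - 206)/3.3679 = 2.0488
Critical value: ±1.960
p-value = 0.0405
Decision: reject H₀

Answer: z = 2.0488, reject H₀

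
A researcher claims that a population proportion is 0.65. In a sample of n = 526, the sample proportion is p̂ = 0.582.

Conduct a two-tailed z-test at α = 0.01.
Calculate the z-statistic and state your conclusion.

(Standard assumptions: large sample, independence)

H₀: p = 0.65, H₁: p ≠ 0.65
Standard error: SE = √(p₀(1-p₀)/n) = √(0.65×0.35/526) = 0.020797
z-statistic: z = (p̂ - p₀)/SE = (0.582 - 0.65)/0.020797 = -3.2697
Critical value: z_0.005 = ±2.576
p-value = 0.0011
Decision: reject H₀ at α = 0.01

Answer: z = -3.2697, reject H₀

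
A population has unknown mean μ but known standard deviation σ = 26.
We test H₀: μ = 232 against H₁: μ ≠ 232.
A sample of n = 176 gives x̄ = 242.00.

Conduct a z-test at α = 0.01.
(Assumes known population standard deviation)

Standard error: SE = σ/√n = 26/√176 = 1.9598
z-statistic: z = (x̄ - μ₀)/SE = (242.00 - 232)/1.9598 = 5.1026
Critical value: ±2.576
p-value < 0.0001
Decision: reject H₀

Answer: z = 5.1026, reject H₀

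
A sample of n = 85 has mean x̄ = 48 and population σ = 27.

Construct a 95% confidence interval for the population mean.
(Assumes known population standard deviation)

Answer: (42.2599, 53.7401)

Derivation:
Confidence level: 95%, α = 0.05
z_0.025 = 1.960
SE = σ/√n = 27/√85 = 2.9286
Margin of error = 1.960 × 2.9286 = 5.7401
CI: x̄ ± margin = 48 ± 5.7401
CI: (42.2599, 53.7401)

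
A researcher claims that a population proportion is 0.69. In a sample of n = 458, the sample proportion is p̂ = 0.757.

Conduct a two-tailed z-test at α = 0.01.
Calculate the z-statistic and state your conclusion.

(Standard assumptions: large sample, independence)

H₀: p = 0.69, H₁: p ≠ 0.69
Standard error: SE = √(p₀(1-p₀)/n) = √(0.69×0.31/458) = 0.021611
z-statistic: z = (p̂ - p₀)/SE = (0.757 - 0.69)/0.021611 = 3.1003
Critical value: z_0.005 = ±2.576
p-value = 0.0019
Decision: reject H₀ at α = 0.01

Answer: z = 3.1003, reject H₀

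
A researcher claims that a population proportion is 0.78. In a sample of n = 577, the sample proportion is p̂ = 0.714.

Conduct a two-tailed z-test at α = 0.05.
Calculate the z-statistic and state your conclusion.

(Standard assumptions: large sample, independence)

H₀: p = 0.78, H₁: p ≠ 0.78
Standard error: SE = √(p₀(1-p₀)/n) = √(0.78×0.22/577) = 0.017245
z-statistic: z = (p̂ - p₀)/SE = (0.714 - 0.78)/0.017245 = -3.8272
Critical value: z_0.025 = ±1.960
p-value = 0.0001
Decision: reject H₀ at α = 0.05

Answer: z = -3.8272, reject H₀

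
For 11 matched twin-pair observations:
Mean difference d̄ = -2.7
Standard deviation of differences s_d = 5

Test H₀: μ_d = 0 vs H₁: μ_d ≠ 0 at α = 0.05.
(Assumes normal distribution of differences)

Answer: t = -1.7909, fail to reject H₀

Derivation:
df = n - 1 = 10
SE = s_d/√n = 5/√11 = 1.5076
t = d̄/SE = -2.7/1.5076 = -1.7909
Critical value: t_{0.025,10} = ±2.228
p-value ≈ 0.1036
Decision: fail to reject H₀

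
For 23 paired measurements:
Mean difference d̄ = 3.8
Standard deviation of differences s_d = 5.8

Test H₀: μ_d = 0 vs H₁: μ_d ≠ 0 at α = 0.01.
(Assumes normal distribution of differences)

df = n - 1 = 22
SE = s_d/√n = 5.8/√23 = 1.2094
t = d̄/SE = 3.8/1.2094 = 3.1421
Critical value: t_{0.005,22} = ±2.819
p-value ≈ 0.0047
Decision: reject H₀

Answer: t = 3.1421, reject H₀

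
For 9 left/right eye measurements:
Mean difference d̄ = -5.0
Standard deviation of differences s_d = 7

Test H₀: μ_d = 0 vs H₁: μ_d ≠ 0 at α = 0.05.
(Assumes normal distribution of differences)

Answer: t = -2.1429, fail to reject H₀

Derivation:
df = n - 1 = 8
SE = s_d/√n = 7/√9 = 2.3333
t = d̄/SE = -5.0/2.3333 = -2.1429
Critical value: t_{0.025,8} = ±2.306
p-value ≈ 0.0645
Decision: fail to reject H₀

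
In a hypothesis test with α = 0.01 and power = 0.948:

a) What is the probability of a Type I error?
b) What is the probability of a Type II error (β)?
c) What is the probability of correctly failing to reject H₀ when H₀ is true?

a) Type I error probability = α = 0.01
b) Power = P(reject H₀ | H₁ true) = 1 - β = 0.948, so Type II error probability = β = 1 - Power = 0.052
c) P(fail to reject H₀ | H₀ true) = 1 - α = 0.99

Answer: a) 0.01, b) 0.052, c) 0.99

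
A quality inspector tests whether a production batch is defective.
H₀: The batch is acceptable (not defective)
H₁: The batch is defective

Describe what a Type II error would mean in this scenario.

Answer: Shipping a defective batch to customers

Derivation:
Type I error: rejecting H₀ when it is actually true (false positive).
Type II error: failing to reject H₀ when H₁ is actually true (false negative).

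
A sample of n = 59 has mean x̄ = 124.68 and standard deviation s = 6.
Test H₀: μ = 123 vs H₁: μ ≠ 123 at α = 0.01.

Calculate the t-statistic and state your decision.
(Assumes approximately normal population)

df = n - 1 = 58
SE = s/√n = 6/√59 = 0.7811
t = (x̄ - μ₀)/SE = (124.68 - 123)/0.7811 = 2.1508
Critical value: t_{0.005,58} = ±2.663
p-value ≈ 0.0357
Decision: fail to reject H₀

Answer: t = 2.1508, fail to reject H₀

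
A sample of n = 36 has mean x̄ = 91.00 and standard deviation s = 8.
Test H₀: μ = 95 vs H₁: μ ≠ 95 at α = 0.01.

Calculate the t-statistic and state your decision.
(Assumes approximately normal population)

Answer: t = -3.0001, reject H₀

Derivation:
df = n - 1 = 35
SE = s/√n = 8/√36 = 1.3333
t = (x̄ - μ₀)/SE = (91.00 - 95)/1.3333 = -3.0001
Critical value: t_{0.005,35} = ±2.724
p-value ≈ 0.0049
Decision: reject H₀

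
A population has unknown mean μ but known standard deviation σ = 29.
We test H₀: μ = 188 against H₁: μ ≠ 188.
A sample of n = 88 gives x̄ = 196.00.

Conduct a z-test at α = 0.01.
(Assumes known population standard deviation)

Answer: z = 2.5878, reject H₀

Derivation:
Standard error: SE = σ/√n = 29/√88 = 3.0914
z-statistic: z = (x̄ - μ₀)/SE = (196.00 - 188)/3.0914 = 2.5878
Critical value: ±2.576
p-value = 0.0097
Decision: reject H₀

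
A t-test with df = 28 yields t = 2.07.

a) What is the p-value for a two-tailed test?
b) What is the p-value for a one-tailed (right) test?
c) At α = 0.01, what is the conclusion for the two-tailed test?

Using t-distribution with df = 28:
a) Two-tailed: p = 2×P(T > 2.07) = 0.0478
b) One-tailed: p = P(T > 2.07) = 0.0239
c) 0.0478 ≥ 0.01, fail to reject H₀

Answer: a) 0.0478, b) 0.0239, c) fail to reject H₀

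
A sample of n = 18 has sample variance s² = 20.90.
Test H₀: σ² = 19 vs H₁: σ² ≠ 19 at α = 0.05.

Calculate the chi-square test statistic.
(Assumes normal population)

df = n - 1 = 17
χ² = (n-1)s²/σ₀² = 17×20.90/19 = 18.7000
Critical values: χ²_{0.975,17} = 7.564, χ²_{0.025,17} = 30.191
Rejection region: χ² < 7.564 or χ² > 30.191
Decision: fail to reject H₀

Answer: χ² = 18.7000, fail to reject H₀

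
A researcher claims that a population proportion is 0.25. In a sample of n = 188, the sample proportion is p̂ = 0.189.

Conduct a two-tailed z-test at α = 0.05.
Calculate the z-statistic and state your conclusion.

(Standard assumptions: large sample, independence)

Answer: z = -1.9315, fail to reject H₀

Derivation:
H₀: p = 0.25, H₁: p ≠ 0.25
Standard error: SE = √(p₀(1-p₀)/n) = √(0.25×0.75/188) = 0.031581
z-statistic: z = (p̂ - p₀)/SE = (0.189 - 0.25)/0.031581 = -1.9315
Critical value: z_0.025 = ±1.960
p-value = 0.0534
Decision: fail to reject H₀ at α = 0.05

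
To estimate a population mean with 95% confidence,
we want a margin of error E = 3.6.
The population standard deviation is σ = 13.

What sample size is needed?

z_0.025 = 1.960
n = (z×σ/E)² = (1.960×13/3.6)²
n = 50.0949
Round up: n = 51

Answer: n = 51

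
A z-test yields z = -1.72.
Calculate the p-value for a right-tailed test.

For z = -1.72:
p = P(Z > -1.72) = 1 - Φ(-1.72) = 0.9573

Answer: p-value ≈ 0.9573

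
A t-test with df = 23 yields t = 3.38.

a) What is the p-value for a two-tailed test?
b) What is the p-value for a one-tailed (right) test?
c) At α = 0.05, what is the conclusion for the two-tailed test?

Answer: a) 0.0026, b) 0.0013, c) reject H₀

Derivation:
Using t-distribution with df = 23:
a) Two-tailed: p = 2×P(T > 3.38) = 0.0026
b) One-tailed: p = P(T > 3.38) = 0.0013
c) 0.0026 < 0.05, reject H₀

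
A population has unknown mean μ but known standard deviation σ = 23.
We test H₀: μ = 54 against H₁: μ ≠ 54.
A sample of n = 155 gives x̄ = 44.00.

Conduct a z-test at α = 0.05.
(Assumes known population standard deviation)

Answer: z = -5.4130, reject H₀

Derivation:
Standard error: SE = σ/√n = 23/√155 = 1.8474
z-statistic: z = (x̄ - μ₀)/SE = (44.00 - 54)/1.8474 = -5.4130
Critical value: ±1.960
p-value < 0.0001
Decision: reject H₀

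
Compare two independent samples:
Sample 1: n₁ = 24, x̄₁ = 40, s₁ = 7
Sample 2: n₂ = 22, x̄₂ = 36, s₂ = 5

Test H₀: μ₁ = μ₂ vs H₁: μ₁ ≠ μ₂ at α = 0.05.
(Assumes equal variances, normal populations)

Pooled variance: s²_p = [23×7² + 21×5²]/(44) = 37.5455
s_p = 6.1274
SE = s_p×√(1/n₁ + 1/n₂) = 6.1274×√(1/24 + 1/22) = 1.8086
t = (x̄₁ - x̄₂)/SE = (40 - 36)/1.8086 = 2.2117
df = 44, t-critical = ±2.015
Decision: reject H₀

Answer: t = 2.2117, reject H₀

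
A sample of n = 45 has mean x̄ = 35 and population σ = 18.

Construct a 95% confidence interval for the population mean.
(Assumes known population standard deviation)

Answer: (29.7407, 40.2593)

Derivation:
Confidence level: 95%, α = 0.05
z_0.025 = 1.960
SE = σ/√n = 18/√45 = 2.6833
Margin of error = 1.960 × 2.6833 = 5.2593
CI: x̄ ± margin = 35 ± 5.2593
CI: (29.7407, 40.2593)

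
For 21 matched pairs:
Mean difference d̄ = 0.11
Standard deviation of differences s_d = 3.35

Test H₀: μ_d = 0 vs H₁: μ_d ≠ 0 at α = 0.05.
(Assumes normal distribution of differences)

Answer: t = 0.1505, fail to reject H₀

Derivation:
df = n - 1 = 20
SE = s_d/√n = 3.35/√21 = 0.7310
t = d̄/SE = 0.11/0.7310 = 0.1505
Critical value: t_{0.025,20} = ±2.086
p-value ≈ 0.8819
Decision: fail to reject H₀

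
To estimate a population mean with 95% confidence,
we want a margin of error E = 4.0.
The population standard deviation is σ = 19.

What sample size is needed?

Answer: n = 87

Derivation:
z_0.025 = 1.960
n = (z×σ/E)² = (1.960×19/4.0)²
n = 86.6761
Round up: n = 87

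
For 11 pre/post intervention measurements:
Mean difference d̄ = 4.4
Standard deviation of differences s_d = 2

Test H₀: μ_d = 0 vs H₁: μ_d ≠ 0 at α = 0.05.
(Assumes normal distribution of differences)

Answer: t = 7.2968, reject H₀

Derivation:
df = n - 1 = 10
SE = s_d/√n = 2/√11 = 0.6030
t = d̄/SE = 4.4/0.6030 = 7.2968
Critical value: t_{0.025,10} = ±2.228
p-value < 0.0001
Decision: reject H₀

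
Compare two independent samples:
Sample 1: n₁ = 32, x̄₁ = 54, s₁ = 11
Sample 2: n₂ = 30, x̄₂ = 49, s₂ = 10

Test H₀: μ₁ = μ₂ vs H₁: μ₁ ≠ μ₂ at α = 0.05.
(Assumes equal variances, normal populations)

Pooled variance: s²_p = [31×11² + 29×10²]/(60) = 110.8500
s_p = 10.5285
SE = s_p×√(1/n₁ + 1/n₂) = 10.5285×√(1/32 + 1/30) = 2.6756
t = (x̄₁ - x̄₂)/SE = (54 - 49)/2.6756 = 1.8687
df = 60, t-critical = ±2.000
Decision: fail to reject H₀

Answer: t = 1.8687, fail to reject H₀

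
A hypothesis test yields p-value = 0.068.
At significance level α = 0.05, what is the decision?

Answer: fail to reject H₀

Derivation:
Compare p-value to α:
0.068 ≥ 0.05
Decision: fail to reject H₀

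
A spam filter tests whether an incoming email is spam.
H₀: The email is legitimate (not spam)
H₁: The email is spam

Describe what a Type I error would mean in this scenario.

Type I error: rejecting H₀ when it is actually true (false positive).
Type II error: failing to reject H₀ when H₁ is actually true (false negative).

Answer: Marking a legitimate email as spam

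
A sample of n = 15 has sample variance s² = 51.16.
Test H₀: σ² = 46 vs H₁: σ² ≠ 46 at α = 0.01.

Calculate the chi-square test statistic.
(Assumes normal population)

Answer: χ² = 15.5704, fail to reject H₀

Derivation:
df = n - 1 = 14
χ² = (n-1)s²/σ₀² = 14×51.16/46 = 15.5704
Critical values: χ²_{0.995,14} = 4.075, χ²_{0.005,14} = 31.319
Rejection region: χ² < 4.075 or χ² > 31.319
Decision: fail to reject H₀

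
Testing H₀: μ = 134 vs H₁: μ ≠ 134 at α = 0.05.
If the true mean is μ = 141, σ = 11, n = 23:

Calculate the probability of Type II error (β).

SE = σ/√n = 11/√23 = 2.2937
Critical values: μ₀ ± z_0.025×SE = 134 ± 1.960×2.2937
Acceptance region: (129.5043, 138.4957)
Under H₁ (μ = 141): z_high = (138.4957 - 141)/2.2937 = -1.0918, z_low = (129.5043 - 141)/2.2937 = -5.0119
β = P(not reject | H₁) = Φ(-1.0918) - Φ(-5.0119) ≈ 0.1375

Answer: β ≈ 0.1375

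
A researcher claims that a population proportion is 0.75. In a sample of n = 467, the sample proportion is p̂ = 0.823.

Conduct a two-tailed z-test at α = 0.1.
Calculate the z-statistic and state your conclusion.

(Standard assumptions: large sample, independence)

H₀: p = 0.75, H₁: p ≠ 0.75
Standard error: SE = √(p₀(1-p₀)/n) = √(0.75×0.25/467) = 0.020037
z-statistic: z = (p̂ - p₀)/SE = (0.823 - 0.75)/0.020037 = 3.6433
Critical value: z_0.05 = ±1.645
p-value = 0.0003
Decision: reject H₀ at α = 0.1

Answer: z = 3.6433, reject H₀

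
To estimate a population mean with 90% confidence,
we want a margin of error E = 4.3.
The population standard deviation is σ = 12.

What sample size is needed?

z_0.05 = 1.645
n = (z×σ/E)² = (1.645×12/4.3)²
n = 21.0745
Round up: n = 22

Answer: n = 22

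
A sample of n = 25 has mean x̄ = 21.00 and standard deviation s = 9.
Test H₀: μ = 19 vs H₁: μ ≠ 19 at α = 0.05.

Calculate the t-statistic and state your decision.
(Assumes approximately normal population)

Answer: t = 1.1111, fail to reject H₀

Derivation:
df = n - 1 = 24
SE = s/√n = 9/√25 = 1.8000
t = (x̄ - μ₀)/SE = (21.00 - 19)/1.8000 = 1.1111
Critical value: t_{0.025,24} = ±2.064
p-value ≈ 0.2775
Decision: fail to reject H₀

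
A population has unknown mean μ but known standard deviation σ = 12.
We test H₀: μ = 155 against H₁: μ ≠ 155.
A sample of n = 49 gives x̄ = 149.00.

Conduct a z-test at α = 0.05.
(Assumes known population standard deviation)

Answer: z = -3.5000, reject H₀

Derivation:
Standard error: SE = σ/√n = 12/√49 = 1.7143
z-statistic: z = (x̄ - μ₀)/SE = (149.00 - 155)/1.7143 = -3.5000
Critical value: ±1.960
p-value = 0.0005
Decision: reject H₀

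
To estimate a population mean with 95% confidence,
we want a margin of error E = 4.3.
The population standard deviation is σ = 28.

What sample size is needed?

Answer: n = 163

Derivation:
z_0.025 = 1.960
n = (z×σ/E)² = (1.960×28/4.3)²
n = 162.8888
Round up: n = 163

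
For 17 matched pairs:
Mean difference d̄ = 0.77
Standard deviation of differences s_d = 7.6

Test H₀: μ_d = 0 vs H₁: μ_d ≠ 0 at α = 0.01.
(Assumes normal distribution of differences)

df = n - 1 = 16
SE = s_d/√n = 7.6/√17 = 1.8433
t = d̄/SE = 0.77/1.8433 = 0.4177
Critical value: t_{0.005,16} = ±2.921
p-value ≈ 0.6817
Decision: fail to reject H₀

Answer: t = 0.4177, fail to reject H₀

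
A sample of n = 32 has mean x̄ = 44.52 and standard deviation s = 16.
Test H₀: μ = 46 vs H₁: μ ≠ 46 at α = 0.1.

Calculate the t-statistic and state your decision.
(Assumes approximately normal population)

df = n - 1 = 31
SE = s/√n = 16/√32 = 2.8284
t = (x̄ - μ₀)/SE = (44.52 - 46)/2.8284 = -0.5233
Critical value: t_{0.05,31} = ±1.696
p-value ≈ 0.6045
Decision: fail to reject H₀

Answer: t = -0.5233, fail to reject H₀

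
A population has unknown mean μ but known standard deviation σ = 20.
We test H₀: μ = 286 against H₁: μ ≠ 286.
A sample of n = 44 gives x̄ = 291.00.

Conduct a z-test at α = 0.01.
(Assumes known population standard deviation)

Answer: z = 1.6583, fail to reject H₀

Derivation:
Standard error: SE = σ/√n = 20/√44 = 3.0151
z-statistic: z = (x̄ - μ₀)/SE = (291.00 - 286)/3.0151 = 1.6583
Critical value: ±2.576
p-value = 0.0973
Decision: fail to reject H₀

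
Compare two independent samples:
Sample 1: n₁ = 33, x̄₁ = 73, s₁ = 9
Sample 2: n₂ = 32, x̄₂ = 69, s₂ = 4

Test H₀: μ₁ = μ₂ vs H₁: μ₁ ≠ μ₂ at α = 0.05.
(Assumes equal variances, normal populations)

Answer: t = 2.3028, reject H₀

Derivation:
Pooled variance: s²_p = [32×9² + 31×4²]/(63) = 49.0159
s_p = 7.0011
SE = s_p×√(1/n₁ + 1/n₂) = 7.0011×√(1/33 + 1/32) = 1.7370
t = (x̄₁ - x̄₂)/SE = (73 - 69)/1.7370 = 2.3028
df = 63, t-critical = ±1.998
Decision: reject H₀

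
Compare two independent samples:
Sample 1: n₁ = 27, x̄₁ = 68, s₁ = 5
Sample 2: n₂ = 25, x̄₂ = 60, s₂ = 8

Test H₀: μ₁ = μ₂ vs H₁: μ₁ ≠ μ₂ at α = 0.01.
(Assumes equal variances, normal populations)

Pooled variance: s²_p = [26×5² + 24×8²]/(50) = 43.7200
s_p = 6.6121
SE = s_p×√(1/n₁ + 1/n₂) = 6.6121×√(1/27 + 1/25) = 1.8352
t = (x̄₁ - x̄₂)/SE = (68 - 60)/1.8352 = 4.3592
df = 50, t-critical = ±2.678
Decision: reject H₀

Answer: t = 4.3592, reject H₀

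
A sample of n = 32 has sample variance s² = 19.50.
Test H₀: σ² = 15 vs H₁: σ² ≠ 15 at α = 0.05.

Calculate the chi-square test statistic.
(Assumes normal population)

df = n - 1 = 31
χ² = (n-1)s²/σ₀² = 31×19.50/15 = 40.3000
Critical values: χ²_{0.975,31} = 17.539, χ²_{0.025,31} = 48.232
Rejection region: χ² < 17.539 or χ² > 48.232
Decision: fail to reject H₀

Answer: χ² = 40.3000, fail to reject H₀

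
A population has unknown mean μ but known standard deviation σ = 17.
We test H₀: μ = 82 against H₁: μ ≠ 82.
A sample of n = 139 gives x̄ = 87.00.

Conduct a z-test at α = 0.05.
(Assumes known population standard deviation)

Standard error: SE = σ/√n = 17/√139 = 1.4419
z-statistic: z = (x̄ - μ₀)/SE = (87.00 - 82)/1.4419 = 3.4676
Critical value: ±1.960
p-value = 0.0005
Decision: reject H₀

Answer: z = 3.4676, reject H₀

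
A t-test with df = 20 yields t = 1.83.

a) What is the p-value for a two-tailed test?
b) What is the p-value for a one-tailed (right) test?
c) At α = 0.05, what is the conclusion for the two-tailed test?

Answer: a) 0.0822, b) 0.0411, c) fail to reject H₀

Derivation:
Using t-distribution with df = 20:
a) Two-tailed: p = 2×P(T > 1.83) = 0.0822
b) One-tailed: p = P(T > 1.83) = 0.0411
c) 0.0822 ≥ 0.05, fail to reject H₀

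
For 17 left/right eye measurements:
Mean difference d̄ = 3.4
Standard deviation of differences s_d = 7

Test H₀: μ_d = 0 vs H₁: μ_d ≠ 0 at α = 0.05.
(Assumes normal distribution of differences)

Answer: t = 2.0027, fail to reject H₀

Derivation:
df = n - 1 = 16
SE = s_d/√n = 7/√17 = 1.6977
t = d̄/SE = 3.4/1.6977 = 2.0027
Critical value: t_{0.025,16} = ±2.120
p-value ≈ 0.0625
Decision: fail to reject H₀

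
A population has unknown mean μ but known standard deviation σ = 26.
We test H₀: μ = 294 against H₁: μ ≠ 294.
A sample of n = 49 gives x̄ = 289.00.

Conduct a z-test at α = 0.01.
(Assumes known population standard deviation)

Answer: z = -1.3461, fail to reject H₀

Derivation:
Standard error: SE = σ/√n = 26/√49 = 3.7143
z-statistic: z = (x̄ - μ₀)/SE = (289.00 - 294)/3.7143 = -1.3461
Critical value: ±2.576
p-value = 0.1783
Decision: fail to reject H₀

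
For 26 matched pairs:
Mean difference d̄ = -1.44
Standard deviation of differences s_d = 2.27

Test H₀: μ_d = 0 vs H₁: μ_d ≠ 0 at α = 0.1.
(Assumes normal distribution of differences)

Answer: t = -3.2345, reject H₀

Derivation:
df = n - 1 = 25
SE = s_d/√n = 2.27/√26 = 0.4452
t = d̄/SE = -1.44/0.4452 = -3.2345
Critical value: t_{0.05,25} = ±1.708
p-value ≈ 0.0034
Decision: reject H₀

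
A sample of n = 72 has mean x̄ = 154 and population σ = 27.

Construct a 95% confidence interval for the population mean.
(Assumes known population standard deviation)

Confidence level: 95%, α = 0.05
z_0.025 = 1.960
SE = σ/√n = 27/√72 = 3.1820
Margin of error = 1.960 × 3.1820 = 6.2367
CI: x̄ ± margin = 154 ± 6.2367
CI: (147.7633, 160.2367)

Answer: (147.7633, 160.2367)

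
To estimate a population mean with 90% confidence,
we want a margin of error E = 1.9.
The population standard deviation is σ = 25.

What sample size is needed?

z_0.05 = 1.645
n = (z×σ/E)² = (1.645×25/1.9)²
n = 468.4946
Round up: n = 469

Answer: n = 469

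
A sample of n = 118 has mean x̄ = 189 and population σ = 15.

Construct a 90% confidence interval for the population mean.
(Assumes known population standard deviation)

Confidence level: 90%, α = 0.1
z_0.05 = 1.645
SE = σ/√n = 15/√118 = 1.3809
Margin of error = 1.645 × 1.3809 = 2.2716
CI: x̄ ± margin = 189 ± 2.2716
CI: (186.7284, 191.2716)

Answer: (186.7284, 191.2716)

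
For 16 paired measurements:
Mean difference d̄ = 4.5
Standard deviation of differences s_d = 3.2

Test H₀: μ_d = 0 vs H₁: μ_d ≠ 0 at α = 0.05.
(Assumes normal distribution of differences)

df = n - 1 = 15
SE = s_d/√n = 3.2/√16 = 0.8000
t = d̄/SE = 4.5/0.8000 = 5.6250
Critical value: t_{0.025,15} = ±2.131
p-value < 0.0001
Decision: reject H₀

Answer: t = 5.6250, reject H₀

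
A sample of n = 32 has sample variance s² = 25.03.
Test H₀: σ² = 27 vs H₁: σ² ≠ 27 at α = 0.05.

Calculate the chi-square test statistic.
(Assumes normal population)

Answer: χ² = 28.7381, fail to reject H₀

Derivation:
df = n - 1 = 31
χ² = (n-1)s²/σ₀² = 31×25.03/27 = 28.7381
Critical values: χ²_{0.975,31} = 17.539, χ²_{0.025,31} = 48.232
Rejection region: χ² < 17.539 or χ² > 48.232
Decision: fail to reject H₀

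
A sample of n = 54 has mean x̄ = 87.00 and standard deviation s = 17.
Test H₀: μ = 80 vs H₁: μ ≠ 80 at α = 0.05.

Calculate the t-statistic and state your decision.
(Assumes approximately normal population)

df = n - 1 = 53
SE = s/√n = 17/√54 = 2.3134
t = (x̄ - μ₀)/SE = (87.00 - 80)/2.3134 = 3.0258
Critical value: t_{0.025,53} = ±2.006
p-value ≈ 0.0038
Decision: reject H₀

Answer: t = 3.0258, reject H₀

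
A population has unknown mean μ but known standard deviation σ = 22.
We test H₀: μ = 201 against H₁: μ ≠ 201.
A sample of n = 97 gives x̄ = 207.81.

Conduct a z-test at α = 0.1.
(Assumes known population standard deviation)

Standard error: SE = σ/√n = 22/√97 = 2.2338
z-statistic: z = (x̄ - μ₀)/SE = (207.81 - 201)/2.2338 = 3.0486
Critical value: ±1.645
p-value = 0.0023
Decision: reject H₀

Answer: z = 3.0486, reject H₀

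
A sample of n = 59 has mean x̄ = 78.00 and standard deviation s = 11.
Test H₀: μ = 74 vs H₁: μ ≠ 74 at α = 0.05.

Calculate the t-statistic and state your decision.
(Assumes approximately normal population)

Answer: t = 2.7931, reject H₀

Derivation:
df = n - 1 = 58
SE = s/√n = 11/√59 = 1.4321
t = (x̄ - μ₀)/SE = (78.00 - 74)/1.4321 = 2.7931
Critical value: t_{0.025,58} = ±2.002
p-value ≈ 0.0071
Decision: reject H₀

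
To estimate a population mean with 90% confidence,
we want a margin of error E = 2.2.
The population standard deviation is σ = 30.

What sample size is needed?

Answer: n = 504

Derivation:
z_0.05 = 1.645
n = (z×σ/E)² = (1.645×30/2.2)²
n = 503.1865
Round up: n = 504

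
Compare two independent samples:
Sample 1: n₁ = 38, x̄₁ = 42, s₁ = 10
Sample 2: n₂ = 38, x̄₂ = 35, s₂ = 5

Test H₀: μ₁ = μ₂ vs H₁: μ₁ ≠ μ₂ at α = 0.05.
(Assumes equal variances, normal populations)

Pooled variance: s²_p = [37×10² + 37×5²]/(74) = 62.5000
s_p = 7.9057
SE = s_p×√(1/n₁ + 1/n₂) = 7.9057×√(1/38 + 1/38) = 1.8137
t = (x̄₁ - x̄₂)/SE = (42 - 35)/1.8137 = 3.8595
df = 74, t-critical = ±1.993
Decision: reject H₀

Answer: t = 3.8595, reject H₀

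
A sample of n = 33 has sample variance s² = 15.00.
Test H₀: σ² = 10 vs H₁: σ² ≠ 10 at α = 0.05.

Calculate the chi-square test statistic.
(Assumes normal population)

df = n - 1 = 32
χ² = (n-1)s²/σ₀² = 32×15.00/10 = 48.0000
Critical values: χ²_{0.975,32} = 18.291, χ²_{0.025,32} = 49.480
Rejection region: χ² < 18.291 or χ² > 49.480
Decision: fail to reject H₀

Answer: χ² = 48.0000, fail to reject H₀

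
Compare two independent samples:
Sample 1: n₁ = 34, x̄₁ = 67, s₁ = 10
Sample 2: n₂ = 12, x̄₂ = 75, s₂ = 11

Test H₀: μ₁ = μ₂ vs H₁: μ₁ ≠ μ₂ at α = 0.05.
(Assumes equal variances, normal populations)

Answer: t = -2.3223, reject H₀

Derivation:
Pooled variance: s²_p = [33×10² + 11×11²]/(44) = 105.2500
s_p = 10.2591
SE = s_p×√(1/n₁ + 1/n₂) = 10.2591×√(1/34 + 1/12) = 3.4448
t = (x̄₁ - x̄₂)/SE = (67 - 75)/3.4448 = -2.3223
df = 44, t-critical = ±2.015
Decision: reject H₀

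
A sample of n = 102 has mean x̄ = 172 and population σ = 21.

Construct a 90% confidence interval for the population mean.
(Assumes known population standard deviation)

Confidence level: 90%, α = 0.1
z_0.05 = 1.645
SE = σ/√n = 21/√102 = 2.0793
Margin of error = 1.645 × 2.0793 = 3.4204
CI: x̄ ± margin = 172 ± 3.4204
CI: (168.5796, 175.4204)

Answer: (168.5796, 175.4204)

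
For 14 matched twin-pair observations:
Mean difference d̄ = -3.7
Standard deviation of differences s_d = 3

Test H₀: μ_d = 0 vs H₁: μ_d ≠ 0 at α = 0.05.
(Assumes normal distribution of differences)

Answer: t = -4.6146, reject H₀

Derivation:
df = n - 1 = 13
SE = s_d/√n = 3/√14 = 0.8018
t = d̄/SE = -3.7/0.8018 = -4.6146
Critical value: t_{0.025,13} = ±2.160
p-value ≈ 0.0005
Decision: reject H₀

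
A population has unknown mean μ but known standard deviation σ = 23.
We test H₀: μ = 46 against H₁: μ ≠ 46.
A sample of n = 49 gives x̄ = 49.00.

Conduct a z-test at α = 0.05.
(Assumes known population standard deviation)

Standard error: SE = σ/√n = 23/√49 = 3.2857
z-statistic: z = (x̄ - μ₀)/SE = (49.00 - 46)/3.2857 = 0.9130
Critical value: ±1.960
p-value = 0.3612
Decision: fail to reject H₀

Answer: z = 0.9130, fail to reject H₀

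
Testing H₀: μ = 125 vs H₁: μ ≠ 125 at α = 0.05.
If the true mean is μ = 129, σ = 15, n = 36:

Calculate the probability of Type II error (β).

Answer: β ≈ 0.6404

Derivation:
SE = σ/√n = 15/√36 = 2.5000
Critical values: μ₀ ± z_0.025×SE = 125 ± 1.960×2.5000
Acceptance region: (120.1000, 129.9000)
Under H₁ (μ = 129): z_high = (129.9000 - 129)/2.5000 = 0.3600, z_low = (120.1000 - 129)/2.5000 = -3.5600
β = P(not reject | H₁) = Φ(0.3600) - Φ(-3.5600) ≈ 0.6404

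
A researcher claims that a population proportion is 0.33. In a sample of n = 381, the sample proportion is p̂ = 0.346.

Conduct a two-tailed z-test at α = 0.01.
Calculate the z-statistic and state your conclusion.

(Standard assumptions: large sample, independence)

Answer: z = 0.6642, fail to reject H₀

Derivation:
H₀: p = 0.33, H₁: p ≠ 0.33
Standard error: SE = √(p₀(1-p₀)/n) = √(0.33×0.67/381) = 0.024090
z-statistic: z = (p̂ - p₀)/SE = (0.346 - 0.33)/0.024090 = 0.6642
Critical value: z_0.005 = ±2.576
p-value = 0.5066
Decision: fail to reject H₀ at α = 0.01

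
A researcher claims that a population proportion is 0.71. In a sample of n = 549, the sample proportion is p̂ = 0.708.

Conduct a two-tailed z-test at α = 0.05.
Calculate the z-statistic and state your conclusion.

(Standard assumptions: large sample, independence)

H₀: p = 0.71, H₁: p ≠ 0.71
Standard error: SE = √(p₀(1-p₀)/n) = √(0.71×0.29/549) = 0.019366
z-statistic: z = (p̂ - p₀)/SE = (0.708 - 0.71)/0.019366 = -0.1033
Critical value: z_0.025 = ±1.960
p-value = 0.9177
Decision: fail to reject H₀ at α = 0.05

Answer: z = -0.1033, fail to reject H₀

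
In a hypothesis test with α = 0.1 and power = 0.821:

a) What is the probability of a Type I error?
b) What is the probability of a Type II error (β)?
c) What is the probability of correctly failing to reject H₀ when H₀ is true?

a) Type I error probability = α = 0.1
b) Power = P(reject H₀ | H₁ true) = 1 - β = 0.821, so Type II error probability = β = 1 - Power = 0.179
c) P(fail to reject H₀ | H₀ true) = 1 - α = 0.9

Answer: a) 0.1, b) 0.179, c) 0.9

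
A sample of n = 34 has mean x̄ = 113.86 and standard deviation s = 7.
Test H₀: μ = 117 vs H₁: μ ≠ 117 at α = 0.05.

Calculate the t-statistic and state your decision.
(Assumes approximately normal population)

df = n - 1 = 33
SE = s/√n = 7/√34 = 1.2005
t = (x̄ - μ₀)/SE = (113.86 - 117)/1.2005 = -2.6156
Critical value: t_{0.025,33} = ±2.035
p-value ≈ 0.0133
Decision: reject H₀

Answer: t = -2.6156, reject H₀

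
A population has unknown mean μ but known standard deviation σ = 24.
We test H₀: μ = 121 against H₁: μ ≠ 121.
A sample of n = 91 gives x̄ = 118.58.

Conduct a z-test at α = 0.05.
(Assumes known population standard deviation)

Answer: z = -0.9619, fail to reject H₀

Derivation:
Standard error: SE = σ/√n = 24/√91 = 2.5159
z-statistic: z = (x̄ - μ₀)/SE = (118.58 - 121)/2.5159 = -0.9619
Critical value: ±1.960
p-value = 0.3361
Decision: fail to reject H₀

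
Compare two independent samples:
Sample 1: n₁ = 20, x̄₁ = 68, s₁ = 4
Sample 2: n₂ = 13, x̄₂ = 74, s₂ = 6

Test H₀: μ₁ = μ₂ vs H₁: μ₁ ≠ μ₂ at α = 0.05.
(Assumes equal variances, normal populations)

Answer: t = -3.4564, reject H₀

Derivation:
Pooled variance: s²_p = [19×4² + 12×6²]/(31) = 23.7419
s_p = 4.8726
SE = s_p×√(1/n₁ + 1/n₂) = 4.8726×√(1/20 + 1/13) = 1.7359
t = (x̄₁ - x̄₂)/SE = (68 - 74)/1.7359 = -3.4564
df = 31, t-critical = ±2.040
Decision: reject H₀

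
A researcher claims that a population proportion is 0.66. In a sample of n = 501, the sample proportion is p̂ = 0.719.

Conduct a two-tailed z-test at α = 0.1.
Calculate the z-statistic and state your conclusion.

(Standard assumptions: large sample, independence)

Answer: z = 2.7878, reject H₀

Derivation:
H₀: p = 0.66, H₁: p ≠ 0.66
Standard error: SE = √(p₀(1-p₀)/n) = √(0.66×0.34/501) = 0.021164
z-statistic: z = (p̂ - p₀)/SE = (0.719 - 0.66)/0.021164 = 2.7878
Critical value: z_0.05 = ±1.645
p-value = 0.0053
Decision: reject H₀ at α = 0.1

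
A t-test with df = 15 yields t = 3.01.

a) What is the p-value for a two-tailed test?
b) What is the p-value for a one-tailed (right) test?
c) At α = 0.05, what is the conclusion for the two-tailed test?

Answer: a) 0.0088, b) 0.0044, c) reject H₀

Derivation:
Using t-distribution with df = 15:
a) Two-tailed: p = 2×P(T > 3.01) = 0.0088
b) One-tailed: p = P(T > 3.01) = 0.0044
c) 0.0088 < 0.05, reject H₀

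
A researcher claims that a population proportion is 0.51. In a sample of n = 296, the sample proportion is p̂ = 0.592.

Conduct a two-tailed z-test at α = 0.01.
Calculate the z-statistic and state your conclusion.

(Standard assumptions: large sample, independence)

Answer: z = 2.8221, reject H₀

Derivation:
H₀: p = 0.51, H₁: p ≠ 0.51
Standard error: SE = √(p₀(1-p₀)/n) = √(0.51×0.49/296) = 0.029056
z-statistic: z = (p̂ - p₀)/SE = (0.592 - 0.51)/0.029056 = 2.8221
Critical value: z_0.005 = ±2.576
p-value = 0.0048
Decision: reject H₀ at α = 0.01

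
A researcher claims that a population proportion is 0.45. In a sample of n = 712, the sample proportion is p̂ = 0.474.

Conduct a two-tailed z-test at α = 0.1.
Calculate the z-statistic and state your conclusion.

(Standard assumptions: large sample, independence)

H₀: p = 0.45, H₁: p ≠ 0.45
Standard error: SE = √(p₀(1-p₀)/n) = √(0.45×0.55/712) = 0.018644
z-statistic: z = (p̂ - p₀)/SE = (0.474 - 0.45)/0.018644 = 1.2873
Critical value: z_0.05 = ±1.645
p-value = 0.1980
Decision: fail to reject H₀ at α = 0.1

Answer: z = 1.2873, fail to reject H₀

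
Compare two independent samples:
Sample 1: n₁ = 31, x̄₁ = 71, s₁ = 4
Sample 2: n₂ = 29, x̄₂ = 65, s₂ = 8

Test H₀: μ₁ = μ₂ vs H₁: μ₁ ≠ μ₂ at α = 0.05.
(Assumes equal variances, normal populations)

Pooled variance: s²_p = [30×4² + 28×8²]/(58) = 39.1724
s_p = 6.2588
SE = s_p×√(1/n₁ + 1/n₂) = 6.2588×√(1/31 + 1/29) = 1.6169
t = (x̄₁ - x̄₂)/SE = (71 - 65)/1.6169 = 3.7108
df = 58, t-critical = ±2.002
Decision: reject H₀

Answer: t = 3.7108, reject H₀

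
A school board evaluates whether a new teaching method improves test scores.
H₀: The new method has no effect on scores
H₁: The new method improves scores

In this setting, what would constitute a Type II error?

Type I error: rejecting H₀ when it is actually true (false positive).
Type II error: failing to reject H₀ when H₁ is actually true (false negative).

Answer: Failing to adopt an effective teaching method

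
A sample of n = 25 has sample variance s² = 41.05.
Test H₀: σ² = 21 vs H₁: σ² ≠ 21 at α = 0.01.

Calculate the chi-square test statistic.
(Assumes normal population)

Answer: χ² = 46.9143, reject H₀

Derivation:
df = n - 1 = 24
χ² = (n-1)s²/σ₀² = 24×41.05/21 = 46.9143
Critical values: χ²_{0.995,24} = 9.886, χ²_{0.005,24} = 45.559
Rejection region: χ² < 9.886 or χ² > 45.559
Decision: reject H₀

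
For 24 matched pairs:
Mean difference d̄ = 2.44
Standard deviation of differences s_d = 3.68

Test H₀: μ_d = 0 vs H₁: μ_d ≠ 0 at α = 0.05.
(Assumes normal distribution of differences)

Answer: t = 3.2481, reject H₀

Derivation:
df = n - 1 = 23
SE = s_d/√n = 3.68/√24 = 0.7512
t = d̄/SE = 2.44/0.7512 = 3.2481
Critical value: t_{0.025,23} = ±2.069
p-value ≈ 0.0035
Decision: reject H₀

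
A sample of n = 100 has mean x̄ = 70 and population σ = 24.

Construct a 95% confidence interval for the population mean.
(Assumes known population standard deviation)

Confidence level: 95%, α = 0.05
z_0.025 = 1.960
SE = σ/√n = 24/√100 = 2.4000
Margin of error = 1.960 × 2.4000 = 4.7040
CI: x̄ ± margin = 70 ± 4.7040
CI: (65.2960, 74.7040)

Answer: (65.2960, 74.7040)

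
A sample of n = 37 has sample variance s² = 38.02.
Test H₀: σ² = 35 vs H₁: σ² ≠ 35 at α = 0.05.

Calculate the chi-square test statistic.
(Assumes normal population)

Answer: χ² = 39.1063, fail to reject H₀

Derivation:
df = n - 1 = 36
χ² = (n-1)s²/σ₀² = 36×38.02/35 = 39.1063
Critical values: χ²_{0.975,36} = 21.336, χ²_{0.025,36} = 54.437
Rejection region: χ² < 21.336 or χ² > 54.437
Decision: fail to reject H₀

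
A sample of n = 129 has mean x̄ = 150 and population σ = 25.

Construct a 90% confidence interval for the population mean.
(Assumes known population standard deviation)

Answer: (146.3792, 153.6208)

Derivation:
Confidence level: 90%, α = 0.1
z_0.05 = 1.645
SE = σ/√n = 25/√129 = 2.2011
Margin of error = 1.645 × 2.2011 = 3.6208
CI: x̄ ± margin = 150 ± 3.6208
CI: (146.3792, 153.6208)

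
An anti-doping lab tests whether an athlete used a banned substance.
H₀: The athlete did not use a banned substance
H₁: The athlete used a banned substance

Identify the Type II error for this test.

Answer: Failing to detect doping in an athlete who used a banned substance

Derivation:
Type I error: rejecting H₀ when it is actually true (false positive).
Type II error: failing to reject H₀ when H₁ is actually true (false negative).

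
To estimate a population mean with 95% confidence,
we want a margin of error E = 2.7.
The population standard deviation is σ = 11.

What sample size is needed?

Answer: n = 64

Derivation:
z_0.025 = 1.960
n = (z×σ/E)² = (1.960×11/2.7)²
n = 63.7632
Round up: n = 64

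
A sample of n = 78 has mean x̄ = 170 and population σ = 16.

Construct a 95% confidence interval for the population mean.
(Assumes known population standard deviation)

Answer: (166.4493, 173.5507)

Derivation:
Confidence level: 95%, α = 0.05
z_0.025 = 1.960
SE = σ/√n = 16/√78 = 1.8116
Margin of error = 1.960 × 1.8116 = 3.5507
CI: x̄ ± margin = 170 ± 3.5507
CI: (166.4493, 173.5507)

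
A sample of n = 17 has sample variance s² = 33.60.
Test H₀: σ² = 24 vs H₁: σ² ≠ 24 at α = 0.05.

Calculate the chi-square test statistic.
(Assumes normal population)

Answer: χ² = 22.4000, fail to reject H₀

Derivation:
df = n - 1 = 16
χ² = (n-1)s²/σ₀² = 16×33.60/24 = 22.4000
Critical values: χ²_{0.975,16} = 6.908, χ²_{0.025,16} = 28.845
Rejection region: χ² < 6.908 or χ² > 28.845
Decision: fail to reject H₀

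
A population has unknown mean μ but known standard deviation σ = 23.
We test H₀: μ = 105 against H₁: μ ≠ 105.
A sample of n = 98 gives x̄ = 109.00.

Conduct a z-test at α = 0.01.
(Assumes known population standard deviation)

Standard error: SE = σ/√n = 23/√98 = 2.3234
z-statistic: z = (x̄ - μ₀)/SE = (109.00 - 105)/2.3234 = 1.7216
Critical value: ±2.576
p-value = 0.0851
Decision: fail to reject H₀

Answer: z = 1.7216, fail to reject H₀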